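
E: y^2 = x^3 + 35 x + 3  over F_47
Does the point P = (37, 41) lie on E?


Check whether y^2 = x^3 + 35 x + 3 (mod 47) for (x, y) = (37, 41).
LHS: y^2 = 41^2 mod 47 = 36
RHS: x^3 + 35 x + 3 = 37^3 + 35*37 + 3 mod 47 = 16
LHS != RHS

No, not on the curve


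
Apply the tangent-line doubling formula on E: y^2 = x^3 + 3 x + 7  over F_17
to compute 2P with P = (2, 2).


Doubling: s = (3 x1^2 + a) / (2 y1)
s = (3*2^2 + 3) / (2*2) mod 17 = 8
x3 = s^2 - 2 x1 mod 17 = 8^2 - 2*2 = 9
y3 = s (x1 - x3) - y1 mod 17 = 8 * (2 - 9) - 2 = 10

2P = (9, 10)


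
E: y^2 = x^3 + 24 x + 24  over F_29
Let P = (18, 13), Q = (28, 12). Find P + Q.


P != Q, so use the chord formula.
s = (y2 - y1) / (x2 - x1) = (28) / (10) mod 29 = 26
x3 = s^2 - x1 - x2 mod 29 = 26^2 - 18 - 28 = 21
y3 = s (x1 - x3) - y1 mod 29 = 26 * (18 - 21) - 13 = 25

P + Q = (21, 25)


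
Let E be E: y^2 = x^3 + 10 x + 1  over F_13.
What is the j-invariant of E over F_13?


Delta = -16(4 a^3 + 27 b^2) mod 13 = 9
-1728 * (4 a)^3 = -1728 * (4*10)^3 mod 13 = 1
j = 1 * 9^(-1) mod 13 = 3

j = 3 (mod 13)


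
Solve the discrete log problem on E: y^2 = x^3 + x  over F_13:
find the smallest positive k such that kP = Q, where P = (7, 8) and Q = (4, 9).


Enumerate multiples of P until we hit Q = (4, 9):
  1P = (7, 8)
  2P = (9, 6)
  3P = (11, 9)
  4P = (4, 9)
Match found at i = 4.

k = 4


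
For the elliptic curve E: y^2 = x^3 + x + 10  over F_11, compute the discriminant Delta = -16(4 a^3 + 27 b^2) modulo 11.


4 a^3 + 27 b^2 = 4*1^3 + 27*10^2 = 4 + 2700 = 2704
Delta = -16 * (2704) = -43264
Delta mod 11 = 10

Delta = 10 (mod 11)


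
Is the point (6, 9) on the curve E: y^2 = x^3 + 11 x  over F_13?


Check whether y^2 = x^3 + 11 x + 0 (mod 13) for (x, y) = (6, 9).
LHS: y^2 = 9^2 mod 13 = 3
RHS: x^3 + 11 x + 0 = 6^3 + 11*6 + 0 mod 13 = 9
LHS != RHS

No, not on the curve


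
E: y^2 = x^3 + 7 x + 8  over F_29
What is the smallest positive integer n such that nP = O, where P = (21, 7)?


Compute successive multiples of P until we hit O:
  1P = (21, 7)
  2P = (22, 14)
  3P = (6, 11)
  4P = (8, 5)
  5P = (5, 20)
  6P = (4, 10)
  7P = (24, 14)
  8P = (12, 14)
  ... (continuing to 17P)
  17P = O

ord(P) = 17


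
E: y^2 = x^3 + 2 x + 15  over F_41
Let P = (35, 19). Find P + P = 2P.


Doubling: s = (3 x1^2 + a) / (2 y1)
s = (3*35^2 + 2) / (2*19) mod 41 = 18
x3 = s^2 - 2 x1 mod 41 = 18^2 - 2*35 = 8
y3 = s (x1 - x3) - y1 mod 41 = 18 * (35 - 8) - 19 = 16

2P = (8, 16)


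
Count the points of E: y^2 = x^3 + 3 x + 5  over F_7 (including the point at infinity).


For each x in F_7, count y with y^2 = x^3 + 3 x + 5 mod 7:
  x = 1: RHS = 2, y in [3, 4]  -> 2 point(s)
  x = 4: RHS = 4, y in [2, 5]  -> 2 point(s)
  x = 6: RHS = 1, y in [1, 6]  -> 2 point(s)
Affine points: 6. Add the point at infinity: total = 7.

#E(F_7) = 7


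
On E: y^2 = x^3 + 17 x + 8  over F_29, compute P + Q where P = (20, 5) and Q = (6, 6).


P != Q, so use the chord formula.
s = (y2 - y1) / (x2 - x1) = (1) / (15) mod 29 = 2
x3 = s^2 - x1 - x2 mod 29 = 2^2 - 20 - 6 = 7
y3 = s (x1 - x3) - y1 mod 29 = 2 * (20 - 7) - 5 = 21

P + Q = (7, 21)


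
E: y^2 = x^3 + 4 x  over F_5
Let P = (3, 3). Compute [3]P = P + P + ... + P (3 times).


k = 3 = 11_2 (binary, LSB first: 11)
Double-and-add from P = (3, 3):
  bit 0 = 1: acc = O + (3, 3) = (3, 3)
  bit 1 = 1: acc = (3, 3) + (0, 0) = (3, 2)

3P = (3, 2)


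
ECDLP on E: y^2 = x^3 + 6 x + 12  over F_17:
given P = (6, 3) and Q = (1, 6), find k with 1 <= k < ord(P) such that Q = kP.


Enumerate multiples of P until we hit Q = (1, 6):
  1P = (6, 3)
  2P = (9, 8)
  3P = (1, 11)
  4P = (1, 6)
Match found at i = 4.

k = 4


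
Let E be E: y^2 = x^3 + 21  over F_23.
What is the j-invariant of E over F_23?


Delta = -16(4 a^3 + 27 b^2) mod 23 = 20
-1728 * (4 a)^3 = -1728 * (4*0)^3 mod 23 = 0
j = 0 * 20^(-1) mod 23 = 0

j = 0 (mod 23)


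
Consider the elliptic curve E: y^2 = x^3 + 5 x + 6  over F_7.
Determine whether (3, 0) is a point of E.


Check whether y^2 = x^3 + 5 x + 6 (mod 7) for (x, y) = (3, 0).
LHS: y^2 = 0^2 mod 7 = 0
RHS: x^3 + 5 x + 6 = 3^3 + 5*3 + 6 mod 7 = 6
LHS != RHS

No, not on the curve


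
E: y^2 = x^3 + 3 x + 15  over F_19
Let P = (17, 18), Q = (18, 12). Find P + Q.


P != Q, so use the chord formula.
s = (y2 - y1) / (x2 - x1) = (13) / (1) mod 19 = 13
x3 = s^2 - x1 - x2 mod 19 = 13^2 - 17 - 18 = 1
y3 = s (x1 - x3) - y1 mod 19 = 13 * (17 - 1) - 18 = 0

P + Q = (1, 0)


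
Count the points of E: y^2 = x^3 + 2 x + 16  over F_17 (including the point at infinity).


For each x in F_17, count y with y^2 = x^3 + 2 x + 16 mod 17:
  x = 0: RHS = 16, y in [4, 13]  -> 2 point(s)
  x = 1: RHS = 2, y in [6, 11]  -> 2 point(s)
  x = 3: RHS = 15, y in [7, 10]  -> 2 point(s)
  x = 5: RHS = 15, y in [7, 10]  -> 2 point(s)
  x = 7: RHS = 16, y in [4, 13]  -> 2 point(s)
  x = 8: RHS = 0, y in [0]  -> 1 point(s)
  x = 9: RHS = 15, y in [7, 10]  -> 2 point(s)
  x = 10: RHS = 16, y in [4, 13]  -> 2 point(s)
  x = 11: RHS = 9, y in [3, 14]  -> 2 point(s)
  x = 12: RHS = 0, y in [0]  -> 1 point(s)
  x = 14: RHS = 0, y in [0]  -> 1 point(s)
  x = 15: RHS = 4, y in [2, 15]  -> 2 point(s)
  x = 16: RHS = 13, y in [8, 9]  -> 2 point(s)
Affine points: 23. Add the point at infinity: total = 24.

#E(F_17) = 24


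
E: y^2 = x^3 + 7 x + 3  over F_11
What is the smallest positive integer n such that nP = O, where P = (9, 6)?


Compute successive multiples of P until we hit O:
  1P = (9, 6)
  2P = (2, 6)
  3P = (0, 5)
  4P = (5, 3)
  5P = (1, 0)
  6P = (5, 8)
  7P = (0, 6)
  8P = (2, 5)
  ... (continuing to 10P)
  10P = O

ord(P) = 10


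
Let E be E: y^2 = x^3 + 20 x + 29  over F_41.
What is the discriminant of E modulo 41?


4 a^3 + 27 b^2 = 4*20^3 + 27*29^2 = 32000 + 22707 = 54707
Delta = -16 * (54707) = -875312
Delta mod 41 = 38

Delta = 38 (mod 41)


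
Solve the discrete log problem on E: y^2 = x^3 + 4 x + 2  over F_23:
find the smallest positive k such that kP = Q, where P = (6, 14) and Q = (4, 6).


Enumerate multiples of P until we hit Q = (4, 6):
  1P = (6, 14)
  2P = (4, 17)
  3P = (21, 20)
  4P = (21, 3)
  5P = (4, 6)
Match found at i = 5.

k = 5


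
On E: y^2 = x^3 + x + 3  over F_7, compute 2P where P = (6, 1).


Doubling: s = (3 x1^2 + a) / (2 y1)
s = (3*6^2 + 1) / (2*1) mod 7 = 2
x3 = s^2 - 2 x1 mod 7 = 2^2 - 2*6 = 6
y3 = s (x1 - x3) - y1 mod 7 = 2 * (6 - 6) - 1 = 6

2P = (6, 6)


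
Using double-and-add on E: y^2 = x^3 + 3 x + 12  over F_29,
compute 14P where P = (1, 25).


k = 14 = 1110_2 (binary, LSB first: 0111)
Double-and-add from P = (1, 25):
  bit 0 = 0: acc unchanged = O
  bit 1 = 1: acc = O + (4, 28) = (4, 28)
  bit 2 = 1: acc = (4, 28) + (26, 11) = (12, 23)
  bit 3 = 1: acc = (12, 23) + (22, 5) = (11, 10)

14P = (11, 10)


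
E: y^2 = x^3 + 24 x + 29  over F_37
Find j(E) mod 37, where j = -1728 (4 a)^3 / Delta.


Delta = -16(4 a^3 + 27 b^2) mod 37 = 36
-1728 * (4 a)^3 = -1728 * (4*24)^3 mod 37 = 23
j = 23 * 36^(-1) mod 37 = 14

j = 14 (mod 37)


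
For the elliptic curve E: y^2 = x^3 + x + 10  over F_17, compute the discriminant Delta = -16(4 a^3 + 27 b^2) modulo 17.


4 a^3 + 27 b^2 = 4*1^3 + 27*10^2 = 4 + 2700 = 2704
Delta = -16 * (2704) = -43264
Delta mod 17 = 1

Delta = 1 (mod 17)


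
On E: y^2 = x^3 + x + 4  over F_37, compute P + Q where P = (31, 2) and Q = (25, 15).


P != Q, so use the chord formula.
s = (y2 - y1) / (x2 - x1) = (13) / (31) mod 37 = 4
x3 = s^2 - x1 - x2 mod 37 = 4^2 - 31 - 25 = 34
y3 = s (x1 - x3) - y1 mod 37 = 4 * (31 - 34) - 2 = 23

P + Q = (34, 23)


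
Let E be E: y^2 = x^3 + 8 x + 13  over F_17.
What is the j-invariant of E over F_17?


Delta = -16(4 a^3 + 27 b^2) mod 17 = 15
-1728 * (4 a)^3 = -1728 * (4*8)^3 mod 17 = 3
j = 3 * 15^(-1) mod 17 = 7

j = 7 (mod 17)


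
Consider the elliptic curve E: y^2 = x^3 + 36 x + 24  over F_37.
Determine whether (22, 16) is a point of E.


Check whether y^2 = x^3 + 36 x + 24 (mod 37) for (x, y) = (22, 16).
LHS: y^2 = 16^2 mod 37 = 34
RHS: x^3 + 36 x + 24 = 22^3 + 36*22 + 24 mod 37 = 31
LHS != RHS

No, not on the curve


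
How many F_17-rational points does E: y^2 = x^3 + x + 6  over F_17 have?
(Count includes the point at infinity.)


For each x in F_17, count y with y^2 = x^3 + 1 x + 6 mod 17:
  x = 1: RHS = 8, y in [5, 12]  -> 2 point(s)
  x = 2: RHS = 16, y in [4, 13]  -> 2 point(s)
  x = 3: RHS = 2, y in [6, 11]  -> 2 point(s)
  x = 5: RHS = 0, y in [0]  -> 1 point(s)
  x = 7: RHS = 16, y in [4, 13]  -> 2 point(s)
  x = 8: RHS = 16, y in [4, 13]  -> 2 point(s)
  x = 9: RHS = 13, y in [8, 9]  -> 2 point(s)
  x = 10: RHS = 13, y in [8, 9]  -> 2 point(s)
  x = 15: RHS = 13, y in [8, 9]  -> 2 point(s)
  x = 16: RHS = 4, y in [2, 15]  -> 2 point(s)
Affine points: 19. Add the point at infinity: total = 20.

#E(F_17) = 20


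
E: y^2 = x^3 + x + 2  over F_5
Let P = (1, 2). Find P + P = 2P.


Doubling: s = (3 x1^2 + a) / (2 y1)
s = (3*1^2 + 1) / (2*2) mod 5 = 1
x3 = s^2 - 2 x1 mod 5 = 1^2 - 2*1 = 4
y3 = s (x1 - x3) - y1 mod 5 = 1 * (1 - 4) - 2 = 0

2P = (4, 0)


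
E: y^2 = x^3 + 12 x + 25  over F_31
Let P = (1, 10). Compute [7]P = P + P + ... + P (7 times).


k = 7 = 111_2 (binary, LSB first: 111)
Double-and-add from P = (1, 10):
  bit 0 = 1: acc = O + (1, 10) = (1, 10)
  bit 1 = 1: acc = (1, 10) + (16, 2) = (22, 26)
  bit 2 = 1: acc = (22, 26) + (18, 11) = (7, 7)

7P = (7, 7)


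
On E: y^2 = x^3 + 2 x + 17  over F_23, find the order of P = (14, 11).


Compute successive multiples of P until we hit O:
  1P = (14, 11)
  2P = (13, 20)
  3P = (8, 4)
  4P = (3, 21)
  5P = (15, 15)
  6P = (10, 5)
  7P = (7, 11)
  8P = (2, 12)
  ... (continuing to 19P)
  19P = O

ord(P) = 19


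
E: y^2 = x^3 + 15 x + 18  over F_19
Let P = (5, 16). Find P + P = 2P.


Doubling: s = (3 x1^2 + a) / (2 y1)
s = (3*5^2 + 15) / (2*16) mod 19 = 4
x3 = s^2 - 2 x1 mod 19 = 4^2 - 2*5 = 6
y3 = s (x1 - x3) - y1 mod 19 = 4 * (5 - 6) - 16 = 18

2P = (6, 18)


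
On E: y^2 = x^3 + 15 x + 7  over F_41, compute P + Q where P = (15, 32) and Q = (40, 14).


P != Q, so use the chord formula.
s = (y2 - y1) / (x2 - x1) = (23) / (25) mod 41 = 37
x3 = s^2 - x1 - x2 mod 41 = 37^2 - 15 - 40 = 2
y3 = s (x1 - x3) - y1 mod 41 = 37 * (15 - 2) - 32 = 39

P + Q = (2, 39)


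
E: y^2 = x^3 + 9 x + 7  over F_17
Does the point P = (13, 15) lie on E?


Check whether y^2 = x^3 + 9 x + 7 (mod 17) for (x, y) = (13, 15).
LHS: y^2 = 15^2 mod 17 = 4
RHS: x^3 + 9 x + 7 = 13^3 + 9*13 + 7 mod 17 = 9
LHS != RHS

No, not on the curve


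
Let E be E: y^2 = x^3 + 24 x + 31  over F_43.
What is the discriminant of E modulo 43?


4 a^3 + 27 b^2 = 4*24^3 + 27*31^2 = 55296 + 25947 = 81243
Delta = -16 * (81243) = -1299888
Delta mod 43 = 2

Delta = 2 (mod 43)


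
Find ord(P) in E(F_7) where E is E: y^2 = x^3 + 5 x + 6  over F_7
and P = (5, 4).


Compute successive multiples of P until we hit O:
  1P = (5, 4)
  2P = (6, 0)
  3P = (5, 3)
  4P = O

ord(P) = 4


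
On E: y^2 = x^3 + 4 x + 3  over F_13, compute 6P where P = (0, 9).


k = 6 = 110_2 (binary, LSB first: 011)
Double-and-add from P = (0, 9):
  bit 0 = 0: acc unchanged = O
  bit 1 = 1: acc = O + (10, 9) = (10, 9)
  bit 2 = 1: acc = (10, 9) + (7, 7) = (8, 1)

6P = (8, 1)


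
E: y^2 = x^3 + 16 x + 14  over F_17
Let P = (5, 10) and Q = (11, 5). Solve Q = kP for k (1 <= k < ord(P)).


Enumerate multiples of P until we hit Q = (11, 5):
  1P = (5, 10)
  2P = (11, 12)
  3P = (3, 2)
  4P = (8, 12)
  5P = (12, 8)
  6P = (15, 5)
  7P = (10, 1)
  8P = (10, 16)
  9P = (15, 12)
  10P = (12, 9)
  11P = (8, 5)
  12P = (3, 15)
  13P = (11, 5)
Match found at i = 13.

k = 13


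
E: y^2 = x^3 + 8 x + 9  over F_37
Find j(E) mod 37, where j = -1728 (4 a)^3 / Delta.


Delta = -16(4 a^3 + 27 b^2) mod 37 = 24
-1728 * (4 a)^3 = -1728 * (4*8)^3 mod 37 = 31
j = 31 * 24^(-1) mod 37 = 9

j = 9 (mod 37)


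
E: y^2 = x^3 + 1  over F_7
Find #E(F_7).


For each x in F_7, count y with y^2 = x^3 + 0 x + 1 mod 7:
  x = 0: RHS = 1, y in [1, 6]  -> 2 point(s)
  x = 1: RHS = 2, y in [3, 4]  -> 2 point(s)
  x = 2: RHS = 2, y in [3, 4]  -> 2 point(s)
  x = 3: RHS = 0, y in [0]  -> 1 point(s)
  x = 4: RHS = 2, y in [3, 4]  -> 2 point(s)
  x = 5: RHS = 0, y in [0]  -> 1 point(s)
  x = 6: RHS = 0, y in [0]  -> 1 point(s)
Affine points: 11. Add the point at infinity: total = 12.

#E(F_7) = 12


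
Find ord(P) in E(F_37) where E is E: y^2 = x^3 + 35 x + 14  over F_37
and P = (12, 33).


Compute successive multiples of P until we hit O:
  1P = (12, 33)
  2P = (23, 31)
  3P = (32, 11)
  4P = (19, 8)
  5P = (18, 36)
  6P = (35, 11)
  7P = (34, 17)
  8P = (27, 25)
  ... (continuing to 36P)
  36P = O

ord(P) = 36


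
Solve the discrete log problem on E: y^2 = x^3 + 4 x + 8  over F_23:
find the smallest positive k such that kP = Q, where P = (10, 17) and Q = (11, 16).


Enumerate multiples of P until we hit Q = (11, 16):
  1P = (10, 17)
  2P = (11, 16)
Match found at i = 2.

k = 2


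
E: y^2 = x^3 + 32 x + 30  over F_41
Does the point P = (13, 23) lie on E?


Check whether y^2 = x^3 + 32 x + 30 (mod 41) for (x, y) = (13, 23).
LHS: y^2 = 23^2 mod 41 = 37
RHS: x^3 + 32 x + 30 = 13^3 + 32*13 + 30 mod 41 = 19
LHS != RHS

No, not on the curve


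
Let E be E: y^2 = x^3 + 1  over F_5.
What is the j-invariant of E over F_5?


Delta = -16(4 a^3 + 27 b^2) mod 5 = 3
-1728 * (4 a)^3 = -1728 * (4*0)^3 mod 5 = 0
j = 0 * 3^(-1) mod 5 = 0

j = 0 (mod 5)


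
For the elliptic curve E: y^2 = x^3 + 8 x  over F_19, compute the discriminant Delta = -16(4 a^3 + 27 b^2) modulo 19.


4 a^3 + 27 b^2 = 4*8^3 + 27*0^2 = 2048 + 0 = 2048
Delta = -16 * (2048) = -32768
Delta mod 19 = 7

Delta = 7 (mod 19)


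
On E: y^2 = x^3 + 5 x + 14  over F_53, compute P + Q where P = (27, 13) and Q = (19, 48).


P != Q, so use the chord formula.
s = (y2 - y1) / (x2 - x1) = (35) / (45) mod 53 = 42
x3 = s^2 - x1 - x2 mod 53 = 42^2 - 27 - 19 = 22
y3 = s (x1 - x3) - y1 mod 53 = 42 * (27 - 22) - 13 = 38

P + Q = (22, 38)


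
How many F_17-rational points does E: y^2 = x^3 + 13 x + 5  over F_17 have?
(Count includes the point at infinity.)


For each x in F_17, count y with y^2 = x^3 + 13 x + 5 mod 17:
  x = 1: RHS = 2, y in [6, 11]  -> 2 point(s)
  x = 4: RHS = 2, y in [6, 11]  -> 2 point(s)
  x = 5: RHS = 8, y in [5, 12]  -> 2 point(s)
  x = 8: RHS = 9, y in [3, 14]  -> 2 point(s)
  x = 9: RHS = 1, y in [1, 16]  -> 2 point(s)
  x = 10: RHS = 13, y in [8, 9]  -> 2 point(s)
  x = 11: RHS = 0, y in [0]  -> 1 point(s)
  x = 12: RHS = 2, y in [6, 11]  -> 2 point(s)
  x = 13: RHS = 8, y in [5, 12]  -> 2 point(s)
  x = 16: RHS = 8, y in [5, 12]  -> 2 point(s)
Affine points: 19. Add the point at infinity: total = 20.

#E(F_17) = 20


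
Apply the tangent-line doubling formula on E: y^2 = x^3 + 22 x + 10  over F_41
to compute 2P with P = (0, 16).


Doubling: s = (3 x1^2 + a) / (2 y1)
s = (3*0^2 + 22) / (2*16) mod 41 = 34
x3 = s^2 - 2 x1 mod 41 = 34^2 - 2*0 = 8
y3 = s (x1 - x3) - y1 mod 41 = 34 * (0 - 8) - 16 = 40

2P = (8, 40)


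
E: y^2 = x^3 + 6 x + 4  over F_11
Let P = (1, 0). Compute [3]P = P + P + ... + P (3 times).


k = 3 = 11_2 (binary, LSB first: 11)
Double-and-add from P = (1, 0):
  bit 0 = 1: acc = O + (1, 0) = (1, 0)
  bit 1 = 1: acc = (1, 0) + O = (1, 0)

3P = (1, 0)


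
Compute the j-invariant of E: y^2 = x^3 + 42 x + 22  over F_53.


Delta = -16(4 a^3 + 27 b^2) mod 53 = 10
-1728 * (4 a)^3 = -1728 * (4*42)^3 mod 53 = 45
j = 45 * 10^(-1) mod 53 = 31

j = 31 (mod 53)


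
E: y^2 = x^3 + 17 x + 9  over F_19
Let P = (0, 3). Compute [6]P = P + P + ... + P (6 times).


k = 6 = 110_2 (binary, LSB first: 011)
Double-and-add from P = (0, 3):
  bit 0 = 0: acc unchanged = O
  bit 1 = 1: acc = O + (17, 9) = (17, 9)
  bit 2 = 1: acc = (17, 9) + (9, 6) = (16, 8)

6P = (16, 8)


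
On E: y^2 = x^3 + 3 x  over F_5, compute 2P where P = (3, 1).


Doubling: s = (3 x1^2 + a) / (2 y1)
s = (3*3^2 + 3) / (2*1) mod 5 = 0
x3 = s^2 - 2 x1 mod 5 = 0^2 - 2*3 = 4
y3 = s (x1 - x3) - y1 mod 5 = 0 * (3 - 4) - 1 = 4

2P = (4, 4)


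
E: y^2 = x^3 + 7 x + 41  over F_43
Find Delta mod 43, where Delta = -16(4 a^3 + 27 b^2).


4 a^3 + 27 b^2 = 4*7^3 + 27*41^2 = 1372 + 45387 = 46759
Delta = -16 * (46759) = -748144
Delta mod 43 = 13

Delta = 13 (mod 43)


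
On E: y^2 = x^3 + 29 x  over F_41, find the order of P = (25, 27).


Compute successive multiples of P until we hit O:
  1P = (25, 27)
  2P = (23, 1)
  3P = (39, 37)
  4P = (16, 38)
  5P = (2, 36)
  6P = (4, 4)
  7P = (37, 36)
  8P = (18, 9)
  ... (continuing to 17P)
  17P = O

ord(P) = 17


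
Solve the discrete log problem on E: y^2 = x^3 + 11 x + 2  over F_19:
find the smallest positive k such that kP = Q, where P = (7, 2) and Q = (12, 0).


Enumerate multiples of P until we hit Q = (12, 0):
  1P = (7, 2)
  2P = (12, 0)
Match found at i = 2.

k = 2


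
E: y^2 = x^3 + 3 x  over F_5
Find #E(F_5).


For each x in F_5, count y with y^2 = x^3 + 3 x + 0 mod 5:
  x = 0: RHS = 0, y in [0]  -> 1 point(s)
  x = 1: RHS = 4, y in [2, 3]  -> 2 point(s)
  x = 2: RHS = 4, y in [2, 3]  -> 2 point(s)
  x = 3: RHS = 1, y in [1, 4]  -> 2 point(s)
  x = 4: RHS = 1, y in [1, 4]  -> 2 point(s)
Affine points: 9. Add the point at infinity: total = 10.

#E(F_5) = 10


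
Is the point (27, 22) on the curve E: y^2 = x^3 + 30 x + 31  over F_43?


Check whether y^2 = x^3 + 30 x + 31 (mod 43) for (x, y) = (27, 22).
LHS: y^2 = 22^2 mod 43 = 11
RHS: x^3 + 30 x + 31 = 27^3 + 30*27 + 31 mod 43 = 13
LHS != RHS

No, not on the curve


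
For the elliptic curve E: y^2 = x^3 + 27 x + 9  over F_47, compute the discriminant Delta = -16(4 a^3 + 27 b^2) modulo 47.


4 a^3 + 27 b^2 = 4*27^3 + 27*9^2 = 78732 + 2187 = 80919
Delta = -16 * (80919) = -1294704
Delta mod 47 = 5

Delta = 5 (mod 47)


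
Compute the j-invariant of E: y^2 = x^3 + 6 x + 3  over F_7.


Delta = -16(4 a^3 + 27 b^2) mod 7 = 5
-1728 * (4 a)^3 = -1728 * (4*6)^3 mod 7 = 6
j = 6 * 5^(-1) mod 7 = 4

j = 4 (mod 7)


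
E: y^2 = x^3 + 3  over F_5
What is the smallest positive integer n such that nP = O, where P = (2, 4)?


Compute successive multiples of P until we hit O:
  1P = (2, 4)
  2P = (2, 1)
  3P = O

ord(P) = 3


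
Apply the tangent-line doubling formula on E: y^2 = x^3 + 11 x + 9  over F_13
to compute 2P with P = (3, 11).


Doubling: s = (3 x1^2 + a) / (2 y1)
s = (3*3^2 + 11) / (2*11) mod 13 = 10
x3 = s^2 - 2 x1 mod 13 = 10^2 - 2*3 = 3
y3 = s (x1 - x3) - y1 mod 13 = 10 * (3 - 3) - 11 = 2

2P = (3, 2)


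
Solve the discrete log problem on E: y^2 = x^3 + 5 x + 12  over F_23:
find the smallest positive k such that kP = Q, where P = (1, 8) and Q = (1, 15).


Enumerate multiples of P until we hit Q = (1, 15):
  1P = (1, 8)
  2P = (4, 2)
  3P = (22, 11)
  4P = (8, 14)
  5P = (3, 10)
  6P = (20, 19)
  7P = (11, 8)
  8P = (11, 15)
  9P = (20, 4)
  10P = (3, 13)
  11P = (8, 9)
  12P = (22, 12)
  13P = (4, 21)
  14P = (1, 15)
Match found at i = 14.

k = 14


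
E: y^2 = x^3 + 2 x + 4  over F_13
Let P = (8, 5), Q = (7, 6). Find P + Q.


P != Q, so use the chord formula.
s = (y2 - y1) / (x2 - x1) = (1) / (12) mod 13 = 12
x3 = s^2 - x1 - x2 mod 13 = 12^2 - 8 - 7 = 12
y3 = s (x1 - x3) - y1 mod 13 = 12 * (8 - 12) - 5 = 12

P + Q = (12, 12)


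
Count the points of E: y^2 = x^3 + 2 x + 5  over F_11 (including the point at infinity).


For each x in F_11, count y with y^2 = x^3 + 2 x + 5 mod 11:
  x = 0: RHS = 5, y in [4, 7]  -> 2 point(s)
  x = 3: RHS = 5, y in [4, 7]  -> 2 point(s)
  x = 4: RHS = 0, y in [0]  -> 1 point(s)
  x = 8: RHS = 5, y in [4, 7]  -> 2 point(s)
  x = 9: RHS = 4, y in [2, 9]  -> 2 point(s)
Affine points: 9. Add the point at infinity: total = 10.

#E(F_11) = 10


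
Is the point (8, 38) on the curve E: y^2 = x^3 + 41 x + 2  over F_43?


Check whether y^2 = x^3 + 41 x + 2 (mod 43) for (x, y) = (8, 38).
LHS: y^2 = 38^2 mod 43 = 25
RHS: x^3 + 41 x + 2 = 8^3 + 41*8 + 2 mod 43 = 25
LHS = RHS

Yes, on the curve


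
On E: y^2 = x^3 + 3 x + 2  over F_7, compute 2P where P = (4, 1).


k = 2 = 10_2 (binary, LSB first: 01)
Double-and-add from P = (4, 1):
  bit 0 = 0: acc unchanged = O
  bit 1 = 1: acc = O + (0, 3) = (0, 3)

2P = (0, 3)


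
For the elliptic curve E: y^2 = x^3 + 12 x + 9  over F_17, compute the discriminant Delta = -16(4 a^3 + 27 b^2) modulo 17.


4 a^3 + 27 b^2 = 4*12^3 + 27*9^2 = 6912 + 2187 = 9099
Delta = -16 * (9099) = -145584
Delta mod 17 = 4

Delta = 4 (mod 17)


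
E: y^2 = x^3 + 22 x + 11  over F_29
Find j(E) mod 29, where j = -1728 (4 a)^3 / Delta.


Delta = -16(4 a^3 + 27 b^2) mod 29 = 14
-1728 * (4 a)^3 = -1728 * (4*22)^3 mod 29 = 12
j = 12 * 14^(-1) mod 29 = 5

j = 5 (mod 29)


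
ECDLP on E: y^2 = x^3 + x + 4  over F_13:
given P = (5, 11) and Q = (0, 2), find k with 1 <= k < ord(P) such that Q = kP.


Enumerate multiples of P until we hit Q = (0, 2):
  1P = (5, 11)
  2P = (0, 11)
  3P = (8, 2)
  4P = (9, 1)
  5P = (2, 1)
  6P = (7, 4)
  7P = (10, 0)
  8P = (7, 9)
  9P = (2, 12)
  10P = (9, 12)
  11P = (8, 11)
  12P = (0, 2)
Match found at i = 12.

k = 12


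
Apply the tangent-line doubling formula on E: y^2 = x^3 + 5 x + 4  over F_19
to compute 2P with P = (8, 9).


Doubling: s = (3 x1^2 + a) / (2 y1)
s = (3*8^2 + 5) / (2*9) mod 19 = 12
x3 = s^2 - 2 x1 mod 19 = 12^2 - 2*8 = 14
y3 = s (x1 - x3) - y1 mod 19 = 12 * (8 - 14) - 9 = 14

2P = (14, 14)


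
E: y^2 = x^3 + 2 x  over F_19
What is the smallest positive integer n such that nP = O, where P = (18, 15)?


Compute successive multiples of P until we hit O:
  1P = (18, 15)
  2P = (11, 2)
  3P = (14, 6)
  4P = (17, 11)
  5P = (0, 0)
  6P = (17, 8)
  7P = (14, 13)
  8P = (11, 17)
  ... (continuing to 10P)
  10P = O

ord(P) = 10


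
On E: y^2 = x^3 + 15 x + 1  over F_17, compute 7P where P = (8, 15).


k = 7 = 111_2 (binary, LSB first: 111)
Double-and-add from P = (8, 15):
  bit 0 = 1: acc = O + (8, 15) = (8, 15)
  bit 1 = 1: acc = (8, 15) + (9, 7) = (13, 8)
  bit 2 = 1: acc = (13, 8) + (0, 1) = (6, 1)

7P = (6, 1)


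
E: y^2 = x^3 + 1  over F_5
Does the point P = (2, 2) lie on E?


Check whether y^2 = x^3 + 0 x + 1 (mod 5) for (x, y) = (2, 2).
LHS: y^2 = 2^2 mod 5 = 4
RHS: x^3 + 0 x + 1 = 2^3 + 0*2 + 1 mod 5 = 4
LHS = RHS

Yes, on the curve


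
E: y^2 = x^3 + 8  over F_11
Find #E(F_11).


For each x in F_11, count y with y^2 = x^3 + 0 x + 8 mod 11:
  x = 1: RHS = 9, y in [3, 8]  -> 2 point(s)
  x = 2: RHS = 5, y in [4, 7]  -> 2 point(s)
  x = 5: RHS = 1, y in [1, 10]  -> 2 point(s)
  x = 6: RHS = 4, y in [2, 9]  -> 2 point(s)
  x = 8: RHS = 3, y in [5, 6]  -> 2 point(s)
  x = 9: RHS = 0, y in [0]  -> 1 point(s)
Affine points: 11. Add the point at infinity: total = 12.

#E(F_11) = 12


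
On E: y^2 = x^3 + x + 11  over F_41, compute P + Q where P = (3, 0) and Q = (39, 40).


P != Q, so use the chord formula.
s = (y2 - y1) / (x2 - x1) = (40) / (36) mod 41 = 33
x3 = s^2 - x1 - x2 mod 41 = 33^2 - 3 - 39 = 22
y3 = s (x1 - x3) - y1 mod 41 = 33 * (3 - 22) - 0 = 29

P + Q = (22, 29)


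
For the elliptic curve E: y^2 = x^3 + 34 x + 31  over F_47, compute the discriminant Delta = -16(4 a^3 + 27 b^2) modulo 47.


4 a^3 + 27 b^2 = 4*34^3 + 27*31^2 = 157216 + 25947 = 183163
Delta = -16 * (183163) = -2930608
Delta mod 47 = 30

Delta = 30 (mod 47)


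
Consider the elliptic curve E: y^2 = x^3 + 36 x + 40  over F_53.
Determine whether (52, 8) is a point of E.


Check whether y^2 = x^3 + 36 x + 40 (mod 53) for (x, y) = (52, 8).
LHS: y^2 = 8^2 mod 53 = 11
RHS: x^3 + 36 x + 40 = 52^3 + 36*52 + 40 mod 53 = 3
LHS != RHS

No, not on the curve


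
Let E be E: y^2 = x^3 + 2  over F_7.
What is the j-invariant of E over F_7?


Delta = -16(4 a^3 + 27 b^2) mod 7 = 1
-1728 * (4 a)^3 = -1728 * (4*0)^3 mod 7 = 0
j = 0 * 1^(-1) mod 7 = 0

j = 0 (mod 7)


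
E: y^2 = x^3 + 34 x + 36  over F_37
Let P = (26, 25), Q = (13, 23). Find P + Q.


P != Q, so use the chord formula.
s = (y2 - y1) / (x2 - x1) = (35) / (24) mod 37 = 3
x3 = s^2 - x1 - x2 mod 37 = 3^2 - 26 - 13 = 7
y3 = s (x1 - x3) - y1 mod 37 = 3 * (26 - 7) - 25 = 32

P + Q = (7, 32)


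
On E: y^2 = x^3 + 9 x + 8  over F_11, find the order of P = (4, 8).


Compute successive multiples of P until we hit O:
  1P = (4, 8)
  2P = (8, 8)
  3P = (10, 3)
  4P = (9, 9)
  5P = (2, 10)
  6P = (6, 5)
  7P = (6, 6)
  8P = (2, 1)
  ... (continuing to 13P)
  13P = O

ord(P) = 13


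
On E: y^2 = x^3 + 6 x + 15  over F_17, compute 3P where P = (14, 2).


k = 3 = 11_2 (binary, LSB first: 11)
Double-and-add from P = (14, 2):
  bit 0 = 1: acc = O + (14, 2) = (14, 2)
  bit 1 = 1: acc = (14, 2) + (5, 0) = (14, 15)

3P = (14, 15)


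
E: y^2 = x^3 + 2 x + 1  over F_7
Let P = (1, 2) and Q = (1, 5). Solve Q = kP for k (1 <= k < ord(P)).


Enumerate multiples of P until we hit Q = (1, 5):
  1P = (1, 2)
  2P = (0, 1)
  3P = (0, 6)
  4P = (1, 5)
Match found at i = 4.

k = 4


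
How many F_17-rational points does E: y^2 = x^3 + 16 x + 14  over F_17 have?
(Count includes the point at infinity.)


For each x in F_17, count y with y^2 = x^3 + 16 x + 14 mod 17:
  x = 3: RHS = 4, y in [2, 15]  -> 2 point(s)
  x = 5: RHS = 15, y in [7, 10]  -> 2 point(s)
  x = 8: RHS = 8, y in [5, 12]  -> 2 point(s)
  x = 10: RHS = 1, y in [1, 16]  -> 2 point(s)
  x = 11: RHS = 8, y in [5, 12]  -> 2 point(s)
  x = 12: RHS = 13, y in [8, 9]  -> 2 point(s)
  x = 15: RHS = 8, y in [5, 12]  -> 2 point(s)
Affine points: 14. Add the point at infinity: total = 15.

#E(F_17) = 15


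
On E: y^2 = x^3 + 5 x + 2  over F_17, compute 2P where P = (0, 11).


Doubling: s = (3 x1^2 + a) / (2 y1)
s = (3*0^2 + 5) / (2*11) mod 17 = 1
x3 = s^2 - 2 x1 mod 17 = 1^2 - 2*0 = 1
y3 = s (x1 - x3) - y1 mod 17 = 1 * (0 - 1) - 11 = 5

2P = (1, 5)


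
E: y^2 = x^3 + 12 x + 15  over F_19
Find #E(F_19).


For each x in F_19, count y with y^2 = x^3 + 12 x + 15 mod 19:
  x = 1: RHS = 9, y in [3, 16]  -> 2 point(s)
  x = 2: RHS = 9, y in [3, 16]  -> 2 point(s)
  x = 7: RHS = 5, y in [9, 10]  -> 2 point(s)
  x = 9: RHS = 16, y in [4, 15]  -> 2 point(s)
  x = 12: RHS = 6, y in [5, 14]  -> 2 point(s)
  x = 14: RHS = 1, y in [1, 18]  -> 2 point(s)
  x = 15: RHS = 17, y in [6, 13]  -> 2 point(s)
  x = 16: RHS = 9, y in [3, 16]  -> 2 point(s)
Affine points: 16. Add the point at infinity: total = 17.

#E(F_19) = 17


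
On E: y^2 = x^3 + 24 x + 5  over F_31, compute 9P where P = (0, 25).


k = 9 = 1001_2 (binary, LSB first: 1001)
Double-and-add from P = (0, 25):
  bit 0 = 1: acc = O + (0, 25) = (0, 25)
  bit 1 = 0: acc unchanged = (0, 25)
  bit 2 = 0: acc unchanged = (0, 25)
  bit 3 = 1: acc = (0, 25) + (27, 0) = (14, 27)

9P = (14, 27)


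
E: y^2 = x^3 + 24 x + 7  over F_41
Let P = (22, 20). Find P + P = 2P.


Doubling: s = (3 x1^2 + a) / (2 y1)
s = (3*22^2 + 24) / (2*20) mod 41 = 0
x3 = s^2 - 2 x1 mod 41 = 0^2 - 2*22 = 38
y3 = s (x1 - x3) - y1 mod 41 = 0 * (22 - 38) - 20 = 21

2P = (38, 21)


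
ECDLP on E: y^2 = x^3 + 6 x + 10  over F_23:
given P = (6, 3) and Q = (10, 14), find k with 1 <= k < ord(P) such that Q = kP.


Enumerate multiples of P until we hit Q = (10, 14):
  1P = (6, 3)
  2P = (4, 12)
  3P = (16, 19)
  4P = (10, 9)
  5P = (15, 18)
  6P = (15, 5)
  7P = (10, 14)
Match found at i = 7.

k = 7


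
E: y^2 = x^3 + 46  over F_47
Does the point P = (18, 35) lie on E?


Check whether y^2 = x^3 + 0 x + 46 (mod 47) for (x, y) = (18, 35).
LHS: y^2 = 35^2 mod 47 = 3
RHS: x^3 + 0 x + 46 = 18^3 + 0*18 + 46 mod 47 = 3
LHS = RHS

Yes, on the curve


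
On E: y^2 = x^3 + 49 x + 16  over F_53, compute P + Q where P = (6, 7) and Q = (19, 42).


P != Q, so use the chord formula.
s = (y2 - y1) / (x2 - x1) = (35) / (13) mod 53 = 19
x3 = s^2 - x1 - x2 mod 53 = 19^2 - 6 - 19 = 18
y3 = s (x1 - x3) - y1 mod 53 = 19 * (6 - 18) - 7 = 30

P + Q = (18, 30)


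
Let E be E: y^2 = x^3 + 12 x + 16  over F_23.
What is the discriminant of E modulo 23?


4 a^3 + 27 b^2 = 4*12^3 + 27*16^2 = 6912 + 6912 = 13824
Delta = -16 * (13824) = -221184
Delta mod 23 = 7

Delta = 7 (mod 23)


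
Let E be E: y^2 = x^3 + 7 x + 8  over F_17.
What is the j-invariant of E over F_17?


Delta = -16(4 a^3 + 27 b^2) mod 17 = 6
-1728 * (4 a)^3 = -1728 * (4*7)^3 mod 17 = 13
j = 13 * 6^(-1) mod 17 = 5

j = 5 (mod 17)


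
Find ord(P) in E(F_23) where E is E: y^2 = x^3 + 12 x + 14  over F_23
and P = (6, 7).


Compute successive multiples of P until we hit O:
  1P = (6, 7)
  2P = (15, 21)
  3P = (3, 13)
  4P = (18, 17)
  5P = (8, 22)
  6P = (2, 0)
  7P = (8, 1)
  8P = (18, 6)
  ... (continuing to 12P)
  12P = O

ord(P) = 12


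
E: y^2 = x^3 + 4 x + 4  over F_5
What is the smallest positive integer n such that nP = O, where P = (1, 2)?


Compute successive multiples of P until we hit O:
  1P = (1, 2)
  2P = (2, 0)
  3P = (1, 3)
  4P = O

ord(P) = 4


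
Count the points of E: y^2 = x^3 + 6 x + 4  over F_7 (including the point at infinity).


For each x in F_7, count y with y^2 = x^3 + 6 x + 4 mod 7:
  x = 0: RHS = 4, y in [2, 5]  -> 2 point(s)
  x = 1: RHS = 4, y in [2, 5]  -> 2 point(s)
  x = 3: RHS = 0, y in [0]  -> 1 point(s)
  x = 4: RHS = 1, y in [1, 6]  -> 2 point(s)
  x = 6: RHS = 4, y in [2, 5]  -> 2 point(s)
Affine points: 9. Add the point at infinity: total = 10.

#E(F_7) = 10


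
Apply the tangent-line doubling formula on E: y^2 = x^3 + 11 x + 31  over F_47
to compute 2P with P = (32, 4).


Doubling: s = (3 x1^2 + a) / (2 y1)
s = (3*32^2 + 11) / (2*4) mod 47 = 27
x3 = s^2 - 2 x1 mod 47 = 27^2 - 2*32 = 7
y3 = s (x1 - x3) - y1 mod 47 = 27 * (32 - 7) - 4 = 13

2P = (7, 13)


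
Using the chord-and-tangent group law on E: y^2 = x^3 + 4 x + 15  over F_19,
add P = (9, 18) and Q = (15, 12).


P != Q, so use the chord formula.
s = (y2 - y1) / (x2 - x1) = (13) / (6) mod 19 = 18
x3 = s^2 - x1 - x2 mod 19 = 18^2 - 9 - 15 = 15
y3 = s (x1 - x3) - y1 mod 19 = 18 * (9 - 15) - 18 = 7

P + Q = (15, 7)


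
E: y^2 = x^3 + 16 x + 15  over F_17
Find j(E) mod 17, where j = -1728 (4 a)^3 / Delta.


Delta = -16(4 a^3 + 27 b^2) mod 17 = 2
-1728 * (4 a)^3 = -1728 * (4*16)^3 mod 17 = 7
j = 7 * 2^(-1) mod 17 = 12

j = 12 (mod 17)


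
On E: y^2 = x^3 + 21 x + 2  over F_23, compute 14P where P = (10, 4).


k = 14 = 1110_2 (binary, LSB first: 0111)
Double-and-add from P = (10, 4):
  bit 0 = 0: acc unchanged = O
  bit 1 = 1: acc = O + (12, 2) = (12, 2)
  bit 2 = 1: acc = (12, 2) + (15, 9) = (4, 9)
  bit 3 = 1: acc = (4, 9) + (11, 0) = (12, 21)

14P = (12, 21)


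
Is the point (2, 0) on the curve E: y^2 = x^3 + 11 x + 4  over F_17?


Check whether y^2 = x^3 + 11 x + 4 (mod 17) for (x, y) = (2, 0).
LHS: y^2 = 0^2 mod 17 = 0
RHS: x^3 + 11 x + 4 = 2^3 + 11*2 + 4 mod 17 = 0
LHS = RHS

Yes, on the curve


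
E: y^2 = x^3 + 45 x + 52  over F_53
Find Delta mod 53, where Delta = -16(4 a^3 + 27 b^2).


4 a^3 + 27 b^2 = 4*45^3 + 27*52^2 = 364500 + 73008 = 437508
Delta = -16 * (437508) = -7000128
Delta mod 53 = 6

Delta = 6 (mod 53)


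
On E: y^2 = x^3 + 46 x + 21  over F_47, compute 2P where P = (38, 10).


Doubling: s = (3 x1^2 + a) / (2 y1)
s = (3*38^2 + 46) / (2*10) mod 47 = 45
x3 = s^2 - 2 x1 mod 47 = 45^2 - 2*38 = 22
y3 = s (x1 - x3) - y1 mod 47 = 45 * (38 - 22) - 10 = 5

2P = (22, 5)


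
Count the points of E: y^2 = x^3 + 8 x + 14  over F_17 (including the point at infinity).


For each x in F_17, count y with y^2 = x^3 + 8 x + 14 mod 17:
  x = 2: RHS = 4, y in [2, 15]  -> 2 point(s)
  x = 4: RHS = 8, y in [5, 12]  -> 2 point(s)
  x = 5: RHS = 9, y in [3, 14]  -> 2 point(s)
  x = 9: RHS = 16, y in [4, 13]  -> 2 point(s)
  x = 12: RHS = 2, y in [6, 11]  -> 2 point(s)
Affine points: 10. Add the point at infinity: total = 11.

#E(F_17) = 11


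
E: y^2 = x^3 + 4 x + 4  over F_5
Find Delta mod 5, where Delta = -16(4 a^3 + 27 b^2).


4 a^3 + 27 b^2 = 4*4^3 + 27*4^2 = 256 + 432 = 688
Delta = -16 * (688) = -11008
Delta mod 5 = 2

Delta = 2 (mod 5)


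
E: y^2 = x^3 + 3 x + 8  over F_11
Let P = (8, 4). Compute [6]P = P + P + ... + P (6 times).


k = 6 = 110_2 (binary, LSB first: 011)
Double-and-add from P = (8, 4):
  bit 0 = 0: acc unchanged = O
  bit 1 = 1: acc = O + (7, 8) = (7, 8)
  bit 2 = 1: acc = (7, 8) + (6, 0) = (7, 3)

6P = (7, 3)


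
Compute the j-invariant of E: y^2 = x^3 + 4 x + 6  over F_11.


Delta = -16(4 a^3 + 27 b^2) mod 11 = 9
-1728 * (4 a)^3 = -1728 * (4*4)^3 mod 11 = 7
j = 7 * 9^(-1) mod 11 = 2

j = 2 (mod 11)


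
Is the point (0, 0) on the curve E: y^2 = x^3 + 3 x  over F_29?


Check whether y^2 = x^3 + 3 x + 0 (mod 29) for (x, y) = (0, 0).
LHS: y^2 = 0^2 mod 29 = 0
RHS: x^3 + 3 x + 0 = 0^3 + 3*0 + 0 mod 29 = 0
LHS = RHS

Yes, on the curve


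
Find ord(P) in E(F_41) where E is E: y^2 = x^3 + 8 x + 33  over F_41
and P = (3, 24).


Compute successive multiples of P until we hit O:
  1P = (3, 24)
  2P = (19, 19)
  3P = (1, 1)
  4P = (36, 27)
  5P = (22, 19)
  6P = (18, 8)
  7P = (0, 22)
  8P = (2, 4)
  ... (continuing to 39P)
  39P = O

ord(P) = 39


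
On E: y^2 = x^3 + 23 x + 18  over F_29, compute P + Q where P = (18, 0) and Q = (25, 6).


P != Q, so use the chord formula.
s = (y2 - y1) / (x2 - x1) = (6) / (7) mod 29 = 5
x3 = s^2 - x1 - x2 mod 29 = 5^2 - 18 - 25 = 11
y3 = s (x1 - x3) - y1 mod 29 = 5 * (18 - 11) - 0 = 6

P + Q = (11, 6)


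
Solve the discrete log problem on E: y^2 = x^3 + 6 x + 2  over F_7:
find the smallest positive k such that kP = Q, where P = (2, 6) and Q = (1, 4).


Enumerate multiples of P until we hit Q = (1, 4):
  1P = (2, 6)
  2P = (0, 4)
  3P = (6, 4)
  4P = (1, 4)
Match found at i = 4.

k = 4


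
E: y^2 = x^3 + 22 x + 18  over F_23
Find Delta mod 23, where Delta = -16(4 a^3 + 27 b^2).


4 a^3 + 27 b^2 = 4*22^3 + 27*18^2 = 42592 + 8748 = 51340
Delta = -16 * (51340) = -821440
Delta mod 23 = 5

Delta = 5 (mod 23)


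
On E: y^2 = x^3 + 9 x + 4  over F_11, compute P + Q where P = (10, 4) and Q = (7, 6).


P != Q, so use the chord formula.
s = (y2 - y1) / (x2 - x1) = (2) / (8) mod 11 = 3
x3 = s^2 - x1 - x2 mod 11 = 3^2 - 10 - 7 = 3
y3 = s (x1 - x3) - y1 mod 11 = 3 * (10 - 3) - 4 = 6

P + Q = (3, 6)


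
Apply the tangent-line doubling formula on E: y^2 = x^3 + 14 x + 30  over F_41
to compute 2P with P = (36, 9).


Doubling: s = (3 x1^2 + a) / (2 y1)
s = (3*36^2 + 14) / (2*9) mod 41 = 30
x3 = s^2 - 2 x1 mod 41 = 30^2 - 2*36 = 8
y3 = s (x1 - x3) - y1 mod 41 = 30 * (36 - 8) - 9 = 11

2P = (8, 11)


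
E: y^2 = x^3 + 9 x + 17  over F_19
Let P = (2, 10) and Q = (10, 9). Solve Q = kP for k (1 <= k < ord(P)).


Enumerate multiples of P until we hit Q = (10, 9):
  1P = (2, 10)
  2P = (0, 13)
  3P = (5, 4)
  4P = (16, 18)
  5P = (18, 8)
  6P = (10, 10)
  7P = (7, 9)
  8P = (7, 10)
  9P = (10, 9)
Match found at i = 9.

k = 9


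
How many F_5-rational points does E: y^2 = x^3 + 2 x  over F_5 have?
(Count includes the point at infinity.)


For each x in F_5, count y with y^2 = x^3 + 2 x + 0 mod 5:
  x = 0: RHS = 0, y in [0]  -> 1 point(s)
Affine points: 1. Add the point at infinity: total = 2.

#E(F_5) = 2


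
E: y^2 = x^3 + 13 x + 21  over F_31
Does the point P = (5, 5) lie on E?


Check whether y^2 = x^3 + 13 x + 21 (mod 31) for (x, y) = (5, 5).
LHS: y^2 = 5^2 mod 31 = 25
RHS: x^3 + 13 x + 21 = 5^3 + 13*5 + 21 mod 31 = 25
LHS = RHS

Yes, on the curve


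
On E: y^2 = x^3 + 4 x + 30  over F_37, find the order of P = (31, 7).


Compute successive multiples of P until we hit O:
  1P = (31, 7)
  2P = (2, 3)
  3P = (32, 12)
  4P = (36, 5)
  5P = (19, 3)
  6P = (20, 9)
  7P = (16, 34)
  8P = (11, 31)
  ... (continuing to 43P)
  43P = O

ord(P) = 43


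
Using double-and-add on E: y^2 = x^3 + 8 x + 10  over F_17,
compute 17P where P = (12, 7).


k = 17 = 10001_2 (binary, LSB first: 10001)
Double-and-add from P = (12, 7):
  bit 0 = 1: acc = O + (12, 7) = (12, 7)
  bit 1 = 0: acc unchanged = (12, 7)
  bit 2 = 0: acc unchanged = (12, 7)
  bit 3 = 0: acc unchanged = (12, 7)
  bit 4 = 1: acc = (12, 7) + (6, 11) = (7, 1)

17P = (7, 1)


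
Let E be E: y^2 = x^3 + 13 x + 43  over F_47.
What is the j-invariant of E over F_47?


Delta = -16(4 a^3 + 27 b^2) mod 47 = 13
-1728 * (4 a)^3 = -1728 * (4*13)^3 mod 47 = 12
j = 12 * 13^(-1) mod 47 = 19

j = 19 (mod 47)


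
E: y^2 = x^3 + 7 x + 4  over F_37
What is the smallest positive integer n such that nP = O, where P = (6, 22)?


Compute successive multiples of P until we hit O:
  1P = (6, 22)
  2P = (14, 21)
  3P = (28, 27)
  4P = (36, 25)
  5P = (5, 4)
  6P = (17, 2)
  7P = (17, 35)
  8P = (5, 33)
  ... (continuing to 13P)
  13P = O

ord(P) = 13


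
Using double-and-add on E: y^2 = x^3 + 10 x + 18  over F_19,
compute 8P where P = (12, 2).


k = 8 = 1000_2 (binary, LSB first: 0001)
Double-and-add from P = (12, 2):
  bit 0 = 0: acc unchanged = O
  bit 1 = 0: acc unchanged = O
  bit 2 = 0: acc unchanged = O
  bit 3 = 1: acc = O + (12, 17) = (12, 17)

8P = (12, 17)


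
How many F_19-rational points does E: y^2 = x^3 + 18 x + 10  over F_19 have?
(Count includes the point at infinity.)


For each x in F_19, count y with y^2 = x^3 + 18 x + 10 mod 19:
  x = 2: RHS = 16, y in [4, 15]  -> 2 point(s)
  x = 5: RHS = 16, y in [4, 15]  -> 2 point(s)
  x = 6: RHS = 11, y in [7, 12]  -> 2 point(s)
  x = 7: RHS = 4, y in [2, 17]  -> 2 point(s)
  x = 8: RHS = 1, y in [1, 18]  -> 2 point(s)
  x = 11: RHS = 0, y in [0]  -> 1 point(s)
  x = 12: RHS = 16, y in [4, 15]  -> 2 point(s)
  x = 13: RHS = 9, y in [3, 16]  -> 2 point(s)
  x = 14: RHS = 4, y in [2, 17]  -> 2 point(s)
  x = 15: RHS = 7, y in [8, 11]  -> 2 point(s)
  x = 16: RHS = 5, y in [9, 10]  -> 2 point(s)
  x = 17: RHS = 4, y in [2, 17]  -> 2 point(s)
Affine points: 23. Add the point at infinity: total = 24.

#E(F_19) = 24


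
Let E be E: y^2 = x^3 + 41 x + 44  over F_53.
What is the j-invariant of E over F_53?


Delta = -16(4 a^3 + 27 b^2) mod 53 = 22
-1728 * (4 a)^3 = -1728 * (4*41)^3 mod 53 = 28
j = 28 * 22^(-1) mod 53 = 35

j = 35 (mod 53)


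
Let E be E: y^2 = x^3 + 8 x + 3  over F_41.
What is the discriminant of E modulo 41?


4 a^3 + 27 b^2 = 4*8^3 + 27*3^2 = 2048 + 243 = 2291
Delta = -16 * (2291) = -36656
Delta mod 41 = 39

Delta = 39 (mod 41)


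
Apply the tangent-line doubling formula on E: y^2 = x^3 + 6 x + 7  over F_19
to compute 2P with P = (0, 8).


Doubling: s = (3 x1^2 + a) / (2 y1)
s = (3*0^2 + 6) / (2*8) mod 19 = 17
x3 = s^2 - 2 x1 mod 19 = 17^2 - 2*0 = 4
y3 = s (x1 - x3) - y1 mod 19 = 17 * (0 - 4) - 8 = 0

2P = (4, 0)


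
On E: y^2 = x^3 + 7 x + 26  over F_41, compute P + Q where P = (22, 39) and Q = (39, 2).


P != Q, so use the chord formula.
s = (y2 - y1) / (x2 - x1) = (4) / (17) mod 41 = 34
x3 = s^2 - x1 - x2 mod 41 = 34^2 - 22 - 39 = 29
y3 = s (x1 - x3) - y1 mod 41 = 34 * (22 - 29) - 39 = 10

P + Q = (29, 10)


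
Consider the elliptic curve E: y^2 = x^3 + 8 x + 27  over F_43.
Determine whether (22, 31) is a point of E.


Check whether y^2 = x^3 + 8 x + 27 (mod 43) for (x, y) = (22, 31).
LHS: y^2 = 31^2 mod 43 = 15
RHS: x^3 + 8 x + 27 = 22^3 + 8*22 + 27 mod 43 = 15
LHS = RHS

Yes, on the curve


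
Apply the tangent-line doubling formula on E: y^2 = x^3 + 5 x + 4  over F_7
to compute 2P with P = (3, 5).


Doubling: s = (3 x1^2 + a) / (2 y1)
s = (3*3^2 + 5) / (2*5) mod 7 = 6
x3 = s^2 - 2 x1 mod 7 = 6^2 - 2*3 = 2
y3 = s (x1 - x3) - y1 mod 7 = 6 * (3 - 2) - 5 = 1

2P = (2, 1)


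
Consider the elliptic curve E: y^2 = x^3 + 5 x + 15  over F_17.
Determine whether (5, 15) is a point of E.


Check whether y^2 = x^3 + 5 x + 15 (mod 17) for (x, y) = (5, 15).
LHS: y^2 = 15^2 mod 17 = 4
RHS: x^3 + 5 x + 15 = 5^3 + 5*5 + 15 mod 17 = 12
LHS != RHS

No, not on the curve


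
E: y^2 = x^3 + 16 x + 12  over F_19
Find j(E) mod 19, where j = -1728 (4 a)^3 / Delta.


Delta = -16(4 a^3 + 27 b^2) mod 19 = 16
-1728 * (4 a)^3 = -1728 * (4*16)^3 mod 19 = 1
j = 1 * 16^(-1) mod 19 = 6

j = 6 (mod 19)


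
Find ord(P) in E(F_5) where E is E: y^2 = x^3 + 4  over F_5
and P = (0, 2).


Compute successive multiples of P until we hit O:
  1P = (0, 2)
  2P = (0, 3)
  3P = O

ord(P) = 3
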